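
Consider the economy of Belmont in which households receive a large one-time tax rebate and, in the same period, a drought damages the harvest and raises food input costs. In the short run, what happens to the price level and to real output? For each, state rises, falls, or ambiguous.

The first event is a positive demand shock: AD shifts right, which by itself pushes P up and Y up.
The second is an adverse supply shock: SRAS shifts left, which by itself pushes P up and Y down.
Both shocks push P up, so P rises. The two shocks push Y in opposite directions, so the effect on Y is ambiguous.

Price level: rises; output: ambiguous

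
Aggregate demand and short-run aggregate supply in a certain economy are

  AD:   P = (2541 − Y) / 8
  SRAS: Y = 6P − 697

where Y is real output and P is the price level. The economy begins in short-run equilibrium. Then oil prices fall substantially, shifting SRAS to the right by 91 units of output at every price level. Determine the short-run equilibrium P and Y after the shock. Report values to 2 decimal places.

This is a positive supply shock: SRAS shifts right.
New SRAS: Y = 6P − 606.
Set AD = SRAS: 2541 − 8P = 6P − 606, so 3147 = 14P and P = 224.79.
Substituting into AD, Y = 742.71.

P = 224.79, Y = 742.71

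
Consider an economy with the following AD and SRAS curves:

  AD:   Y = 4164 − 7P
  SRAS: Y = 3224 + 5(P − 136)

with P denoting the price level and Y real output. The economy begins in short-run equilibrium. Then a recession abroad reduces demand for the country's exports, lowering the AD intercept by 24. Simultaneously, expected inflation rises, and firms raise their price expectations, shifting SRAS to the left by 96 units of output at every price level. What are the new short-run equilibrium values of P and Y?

P = 141, Y = 3153

After both shocks: AD is Y = 4140 − 7P and SRAS is Y = 2448 + 5P.
Setting them equal: 1692 = 12P, so P = 141.
Y = 4140 − 7·141 = 3153.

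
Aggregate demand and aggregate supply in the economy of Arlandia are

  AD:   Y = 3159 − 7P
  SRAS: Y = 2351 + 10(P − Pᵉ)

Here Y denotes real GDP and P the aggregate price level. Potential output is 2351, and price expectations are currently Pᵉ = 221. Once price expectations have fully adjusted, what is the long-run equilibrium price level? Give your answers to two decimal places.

Short run: with Pᵉ = 221, SRAS is Y = 141 + 10P. Setting AD = SRAS gives 3018 = 17P, so P = 177.53 and Y = 3159 − 7P = 1916.29.
Output 1916.29 is below potential 2351, so over time expected prices fall and SRAS shifts right until Y returns to 2351.
Long run: Y = 2351 on the AD curve gives 2351 = 3159 − 7P, so P = 115.43.

Long-run P = 115.43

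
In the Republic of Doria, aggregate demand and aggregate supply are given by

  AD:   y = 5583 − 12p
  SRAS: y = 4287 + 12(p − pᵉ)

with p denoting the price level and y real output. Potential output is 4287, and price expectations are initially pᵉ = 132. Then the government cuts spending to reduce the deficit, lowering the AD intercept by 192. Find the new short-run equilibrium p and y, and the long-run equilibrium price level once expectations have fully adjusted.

AD shifts left: new AD is y = 5391 − 12p. With pᵉ = 132, SRAS is y = 2703 + 12p.
Short run: 5391 − 12p = 2703 + 12p gives 2688 = 24p, so p = 112 and y = 5391 − 12·112 = 4047.
y = 4047 is below potential 4287; expectations adjust and SRAS shifts right until y = 4287.
Long run: on the new AD curve, 4287 = 5391 − 12p gives p = 92.

Short run: p = 112, y = 4047. Long run: p = 92.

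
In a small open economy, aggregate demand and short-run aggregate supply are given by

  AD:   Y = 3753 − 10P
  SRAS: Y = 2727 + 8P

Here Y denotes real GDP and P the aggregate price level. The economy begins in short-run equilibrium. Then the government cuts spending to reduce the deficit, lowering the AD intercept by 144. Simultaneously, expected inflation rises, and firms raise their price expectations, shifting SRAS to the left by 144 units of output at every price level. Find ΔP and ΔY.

ΔP = +0, ΔY = -144

After both shocks: AD is Y = 3609 − 10P and SRAS is Y = 2583 + 8P.
Setting them equal: 1026 = 18P, so P = 57.
Y = 3609 − 10·57 = 3039.
Initially P = 57, Y = 3183, so ΔP = +0 and ΔY = -144.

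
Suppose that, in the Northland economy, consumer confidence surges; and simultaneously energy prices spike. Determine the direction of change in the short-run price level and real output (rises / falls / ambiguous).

Price level: rises; output: ambiguous

The first event is a positive demand shock: AD shifts right, which by itself pushes P up and Y up.
The second is an adverse supply shock: SRAS shifts left, which by itself pushes P up and Y down.
Both shocks push P up, so P rises. The two shocks push Y in opposite directions, so the effect on Y is ambiguous.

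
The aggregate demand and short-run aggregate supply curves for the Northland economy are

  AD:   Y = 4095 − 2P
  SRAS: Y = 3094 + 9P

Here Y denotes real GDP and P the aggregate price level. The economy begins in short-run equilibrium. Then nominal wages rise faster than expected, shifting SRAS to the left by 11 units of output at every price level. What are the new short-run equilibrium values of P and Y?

This is a negative supply shock: SRAS shifts left.
New SRAS: Y = 3083 + 9P.
Set AD = SRAS: 4095 − 2P = 3083 + 9P, so 1012 = 11P and P = 92.
Y = 4095 − 2·92 = 3911.

P = 92, Y = 3911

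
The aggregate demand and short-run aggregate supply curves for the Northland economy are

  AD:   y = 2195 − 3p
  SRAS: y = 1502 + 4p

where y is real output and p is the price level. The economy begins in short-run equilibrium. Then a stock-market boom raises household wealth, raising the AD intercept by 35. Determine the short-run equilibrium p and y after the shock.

This is a positive demand shock: AD shifts right.
New AD: y = 2230 − 3p.
Set AD = SRAS: 2230 − 3p = 1502 + 4p, so 728 = 7p and p = 104.
y = 2230 − 3·104 = 1918.

p = 104, y = 1918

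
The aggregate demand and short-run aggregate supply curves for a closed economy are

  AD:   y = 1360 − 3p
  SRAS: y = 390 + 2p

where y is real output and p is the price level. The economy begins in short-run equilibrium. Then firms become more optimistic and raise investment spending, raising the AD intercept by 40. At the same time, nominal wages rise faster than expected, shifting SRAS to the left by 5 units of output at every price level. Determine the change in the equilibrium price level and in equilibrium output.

Δp = +9, Δy = +13

After both shocks: AD is y = 1400 − 3p and SRAS is y = 385 + 2p.
Setting them equal: 1015 = 5p, so p = 203.
y = 1400 − 3·203 = 791.
Initially p = 194, y = 778, so Δp = +9 and Δy = +13.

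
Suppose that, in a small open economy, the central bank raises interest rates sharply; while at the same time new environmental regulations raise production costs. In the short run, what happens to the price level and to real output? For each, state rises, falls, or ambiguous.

The first event is a negative demand shock: AD shifts left, which by itself pushes P down and Y down.
The second is an adverse supply shock: SRAS shifts left, which by itself pushes P up and Y down.
The two shocks push P in opposite directions, so the effect on P is ambiguous. Both shocks push Y down, so Y falls.

Price level: ambiguous; output: falls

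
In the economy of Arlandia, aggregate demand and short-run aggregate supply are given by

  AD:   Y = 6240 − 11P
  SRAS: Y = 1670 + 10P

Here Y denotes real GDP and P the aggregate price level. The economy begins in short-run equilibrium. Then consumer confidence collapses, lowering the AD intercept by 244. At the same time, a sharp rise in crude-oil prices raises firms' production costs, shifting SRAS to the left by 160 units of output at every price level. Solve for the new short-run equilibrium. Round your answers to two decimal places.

P = 213.62, Y = 3646.19

After both shocks: AD is Y = 5996 − 11P and SRAS is Y = 1510 + 10P.
Setting them equal: 4486 = 21P, so P = 213.62.
Substituting into AD, Y = 3646.19.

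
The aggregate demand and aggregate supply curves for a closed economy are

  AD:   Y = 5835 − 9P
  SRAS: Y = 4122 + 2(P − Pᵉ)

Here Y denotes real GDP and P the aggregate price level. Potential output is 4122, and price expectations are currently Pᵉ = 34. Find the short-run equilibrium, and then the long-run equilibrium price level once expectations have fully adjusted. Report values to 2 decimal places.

Short run: P = 161.91, Y = 4377.82. Long run: P = 190.33.

Short run: with Pᵉ = 34, SRAS is Y = 4054 + 2P. Setting AD = SRAS gives 1781 = 11P, so P = 161.91 and Y = 5835 − 9P = 4377.82.
Output 4377.82 is above potential 4122, so over time expected prices rise and SRAS shifts left until Y returns to 4122.
Long run: Y = 4122 on the AD curve gives 4122 = 5835 − 9P, so P = 190.33.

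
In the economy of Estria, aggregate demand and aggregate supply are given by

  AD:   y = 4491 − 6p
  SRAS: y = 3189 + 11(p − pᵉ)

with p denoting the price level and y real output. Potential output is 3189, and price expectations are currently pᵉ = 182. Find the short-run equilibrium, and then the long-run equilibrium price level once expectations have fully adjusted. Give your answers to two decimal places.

Short run: with pᵉ = 182, SRAS is y = 1187 + 11p. Setting AD = SRAS gives 3304 = 17p, so p = 194.35 and y = 4491 − 6p = 3324.88.
Output 3324.88 is above potential 3189, so over time expected prices rise and SRAS shifts left until y returns to 3189.
Long run: y = 3189 on the AD curve gives 3189 = 4491 − 6p, so p = 217.00.

Short run: p = 194.35, y = 3324.88. Long run: p = 217.00.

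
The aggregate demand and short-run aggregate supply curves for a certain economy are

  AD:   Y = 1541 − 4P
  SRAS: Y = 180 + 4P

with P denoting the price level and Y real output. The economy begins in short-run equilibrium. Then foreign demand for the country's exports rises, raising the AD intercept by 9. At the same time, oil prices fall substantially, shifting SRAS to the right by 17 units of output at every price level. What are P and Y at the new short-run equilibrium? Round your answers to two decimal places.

P = 169.13, Y = 873.50

After both shocks: AD is Y = 1550 − 4P and SRAS is Y = 197 + 4P.
Setting them equal: 1353 = 8P, so P = 169.13.
Substituting into AD, Y = 873.50.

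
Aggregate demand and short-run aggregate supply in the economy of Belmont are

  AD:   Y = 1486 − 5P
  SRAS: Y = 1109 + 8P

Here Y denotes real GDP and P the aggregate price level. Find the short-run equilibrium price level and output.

P = 29, Y = 1341

Set AD = SRAS: 1486 − 5P = 1109 + 8P, so 377 = 13P and P = 29.
Then Y = 1486 − 5·29 = 1341.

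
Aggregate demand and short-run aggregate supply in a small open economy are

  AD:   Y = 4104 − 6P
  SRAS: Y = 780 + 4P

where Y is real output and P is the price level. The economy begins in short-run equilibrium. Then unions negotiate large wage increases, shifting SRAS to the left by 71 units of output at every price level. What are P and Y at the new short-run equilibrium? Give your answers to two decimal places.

This is a negative supply shock: SRAS shifts left.
New SRAS: Y = 709 + 4P.
Set AD = SRAS: 4104 − 6P = 709 + 4P, so 3395 = 10P and P = 339.50.
Substituting into AD, Y = 2067.00.

P = 339.50, Y = 2067.00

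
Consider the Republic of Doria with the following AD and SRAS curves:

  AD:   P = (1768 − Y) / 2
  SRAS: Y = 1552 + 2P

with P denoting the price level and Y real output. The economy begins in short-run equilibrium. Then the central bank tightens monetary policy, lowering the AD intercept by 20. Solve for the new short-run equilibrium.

This is a negative demand shock: AD shifts left.
New AD: Y = 1748 − 2P.
Set AD = SRAS: 1748 − 2P = 1552 + 2P, so 196 = 4P and P = 49.
Y = 1748 − 2·49 = 1650.

P = 49, Y = 1650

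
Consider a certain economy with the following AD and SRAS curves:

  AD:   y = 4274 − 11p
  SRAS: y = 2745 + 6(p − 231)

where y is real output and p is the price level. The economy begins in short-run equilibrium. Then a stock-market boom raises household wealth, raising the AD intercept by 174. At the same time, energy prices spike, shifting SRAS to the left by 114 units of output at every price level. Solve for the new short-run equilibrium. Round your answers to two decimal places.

p = 188.41, y = 2375.47

After both shocks: AD is y = 4448 − 11p and SRAS is y = 1245 + 6p.
Setting them equal: 3203 = 17p, so p = 188.41.
Substituting into AD, y = 2375.47.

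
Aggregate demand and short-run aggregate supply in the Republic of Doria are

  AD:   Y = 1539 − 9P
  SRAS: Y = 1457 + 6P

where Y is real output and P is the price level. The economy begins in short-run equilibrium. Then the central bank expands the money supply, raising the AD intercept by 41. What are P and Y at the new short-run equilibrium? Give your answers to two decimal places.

P = 8.20, Y = 1506.20

This is a positive demand shock: AD shifts right.
New AD: Y = 1580 − 9P.
Set AD = SRAS: 1580 − 9P = 1457 + 6P, so 123 = 15P and P = 8.20.
Substituting into AD, Y = 1506.20.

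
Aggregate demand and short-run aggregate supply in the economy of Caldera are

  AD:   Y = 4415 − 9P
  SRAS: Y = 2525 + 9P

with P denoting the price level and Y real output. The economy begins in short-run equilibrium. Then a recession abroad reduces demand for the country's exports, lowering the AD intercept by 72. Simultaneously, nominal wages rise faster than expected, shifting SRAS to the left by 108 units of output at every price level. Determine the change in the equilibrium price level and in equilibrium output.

After both shocks: AD is Y = 4343 − 9P and SRAS is Y = 2417 + 9P.
Setting them equal: 1926 = 18P, so P = 107.
Y = 4343 − 9·107 = 3380.
Initially P = 105, Y = 3470, so ΔP = +2 and ΔY = -90.

ΔP = +2, ΔY = -90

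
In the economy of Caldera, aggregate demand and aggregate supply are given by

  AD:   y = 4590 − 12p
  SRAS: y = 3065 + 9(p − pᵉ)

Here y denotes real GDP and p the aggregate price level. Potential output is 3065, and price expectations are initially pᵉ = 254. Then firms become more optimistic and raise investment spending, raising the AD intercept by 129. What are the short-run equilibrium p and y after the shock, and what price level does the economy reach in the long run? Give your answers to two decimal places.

AD shifts right: new AD is y = 4719 − 12p. With pᵉ = 254, SRAS is y = 779 + 9p.
Short run: 4719 − 12p = 779 + 9p gives 3940 = 21p, so p = 187.62 and y = 4719 − 12p = 2467.57.
y = 2467.57 is below potential 3065; expectations adjust and SRAS shifts right until y = 3065.
Long run: on the new AD curve, 3065 = 4719 − 12p gives p = 137.83.

Short run: p = 187.62, y = 2467.57. Long run: p = 137.83.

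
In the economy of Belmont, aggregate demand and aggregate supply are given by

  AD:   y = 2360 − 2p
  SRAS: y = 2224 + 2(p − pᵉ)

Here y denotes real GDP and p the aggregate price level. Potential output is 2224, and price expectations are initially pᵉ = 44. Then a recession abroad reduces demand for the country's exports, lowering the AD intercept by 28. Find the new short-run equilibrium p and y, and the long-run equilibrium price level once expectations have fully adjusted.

Short run: p = 49, y = 2234. Long run: p = 54.

AD shifts left: new AD is y = 2332 − 2p. With pᵉ = 44, SRAS is y = 2136 + 2p.
Short run: 2332 − 2p = 2136 + 2p gives 196 = 4p, so p = 49 and y = 2332 − 2·49 = 2234.
y = 2234 is above potential 2224; expectations adjust and SRAS shifts left until y = 2224.
Long run: on the new AD curve, 2224 = 2332 − 2p gives p = 54.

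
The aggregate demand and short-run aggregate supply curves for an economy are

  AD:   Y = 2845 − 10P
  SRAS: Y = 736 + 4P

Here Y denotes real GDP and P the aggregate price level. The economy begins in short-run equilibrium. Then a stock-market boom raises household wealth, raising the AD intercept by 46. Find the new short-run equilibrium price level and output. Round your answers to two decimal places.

P = 153.93, Y = 1351.71

This is a positive demand shock: AD shifts right.
New AD: Y = 2891 − 10P.
Set AD = SRAS: 2891 − 10P = 736 + 4P, so 2155 = 14P and P = 153.93.
Substituting into AD, Y = 1351.71.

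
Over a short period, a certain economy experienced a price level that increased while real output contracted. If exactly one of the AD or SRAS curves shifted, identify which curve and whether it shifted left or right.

SRAS shifted left

P rose and Y fell. An AD shift moves P and Y in the same direction; an SRAS shift moves them in opposite directions.
Here P and Y moved in opposite directions, so the SRAS curve shifted.
Since Y fell, SRAS shifted left.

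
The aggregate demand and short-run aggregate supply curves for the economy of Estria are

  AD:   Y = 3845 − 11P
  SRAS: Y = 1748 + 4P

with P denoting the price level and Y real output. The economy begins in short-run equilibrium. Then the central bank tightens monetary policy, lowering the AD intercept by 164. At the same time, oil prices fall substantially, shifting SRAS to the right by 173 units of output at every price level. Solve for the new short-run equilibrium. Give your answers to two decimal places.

P = 117.33, Y = 2390.33

After both shocks: AD is Y = 3681 − 11P and SRAS is Y = 1921 + 4P.
Setting them equal: 1760 = 15P, so P = 117.33.
Substituting into AD, Y = 2390.33.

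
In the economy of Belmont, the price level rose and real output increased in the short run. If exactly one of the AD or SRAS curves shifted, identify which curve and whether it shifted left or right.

AD shifted right

P rose and Y rose. An AD shift moves P and Y in the same direction; an SRAS shift moves them in opposite directions.
Here P and Y moved in the same direction, so the AD curve shifted.
Since Y rose, AD shifted right.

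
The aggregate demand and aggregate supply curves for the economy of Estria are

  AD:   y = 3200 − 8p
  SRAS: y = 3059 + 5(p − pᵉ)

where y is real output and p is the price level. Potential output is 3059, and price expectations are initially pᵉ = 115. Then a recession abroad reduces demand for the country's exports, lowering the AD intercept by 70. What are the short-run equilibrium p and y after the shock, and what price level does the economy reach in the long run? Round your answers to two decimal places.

AD shifts left: new AD is y = 3130 − 8p. With pᵉ = 115, SRAS is y = 2484 + 5p.
Short run: 3130 − 8p = 2484 + 5p gives 646 = 13p, so p = 49.69 and y = 3130 − 8p = 2732.46.
y = 2732.46 is below potential 3059; expectations adjust and SRAS shifts right until y = 3059.
Long run: on the new AD curve, 3059 = 3130 − 8p gives p = 8.88.

Short run: p = 49.69, y = 2732.46. Long run: p = 8.88.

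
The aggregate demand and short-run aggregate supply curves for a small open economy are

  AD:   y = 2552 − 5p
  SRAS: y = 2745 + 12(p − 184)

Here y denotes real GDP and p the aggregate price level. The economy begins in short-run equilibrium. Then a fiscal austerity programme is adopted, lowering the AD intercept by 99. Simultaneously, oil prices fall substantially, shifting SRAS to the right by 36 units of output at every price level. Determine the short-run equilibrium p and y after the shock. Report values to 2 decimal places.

After both shocks: AD is y = 2453 − 5p and SRAS is y = 573 + 12p.
Setting them equal: 1880 = 17p, so p = 110.59.
Substituting into AD, y = 1900.06.

p = 110.59, y = 1900.06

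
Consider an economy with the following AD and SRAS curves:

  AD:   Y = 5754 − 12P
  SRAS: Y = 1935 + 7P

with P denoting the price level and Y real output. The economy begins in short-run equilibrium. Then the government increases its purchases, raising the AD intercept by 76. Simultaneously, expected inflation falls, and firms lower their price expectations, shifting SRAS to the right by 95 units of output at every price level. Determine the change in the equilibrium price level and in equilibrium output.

After both shocks: AD is Y = 5830 − 12P and SRAS is Y = 2030 + 7P.
Setting them equal: 3800 = 19P, so P = 200.
Y = 5830 − 12·200 = 3430.
Initially P = 201, Y = 3342, so ΔP = -1 and ΔY = +88.

ΔP = -1, ΔY = +88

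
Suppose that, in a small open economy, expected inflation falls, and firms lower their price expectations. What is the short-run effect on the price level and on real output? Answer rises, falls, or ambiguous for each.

Price level: falls; output: rises

This is a favourable supply shock: SRAS shifts right.
Moving along the downward-sloping AD curve, P falls and Y rises.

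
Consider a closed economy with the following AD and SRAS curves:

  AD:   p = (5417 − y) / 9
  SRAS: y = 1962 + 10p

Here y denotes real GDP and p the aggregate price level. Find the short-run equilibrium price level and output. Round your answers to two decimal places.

Rearrange AD to y = 5417 − 9p.
Set AD = SRAS: 5417 − 9p = 1962 + 10p, so 3455 = 19p and p = 181.84.
Substituting into AD, y = 5417 − 9p = 3780.42.

p = 181.84, y = 3780.42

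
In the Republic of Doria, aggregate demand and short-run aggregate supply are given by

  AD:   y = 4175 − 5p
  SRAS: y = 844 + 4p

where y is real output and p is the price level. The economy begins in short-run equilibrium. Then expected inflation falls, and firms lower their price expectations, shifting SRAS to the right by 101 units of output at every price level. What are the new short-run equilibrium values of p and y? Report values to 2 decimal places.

This is a positive supply shock: SRAS shifts right.
New SRAS: y = 945 + 4p.
Set AD = SRAS: 4175 − 5p = 945 + 4p, so 3230 = 9p and p = 358.89.
Substituting into AD, y = 2380.56.

p = 358.89, y = 2380.56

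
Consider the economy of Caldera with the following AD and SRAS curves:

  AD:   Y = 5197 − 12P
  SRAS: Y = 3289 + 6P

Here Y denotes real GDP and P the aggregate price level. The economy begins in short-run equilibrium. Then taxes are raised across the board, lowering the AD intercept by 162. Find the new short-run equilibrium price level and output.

This is a negative demand shock: AD shifts left.
New AD: Y = 5035 − 12P.
Set AD = SRAS: 5035 − 12P = 3289 + 6P, so 1746 = 18P and P = 97.
Y = 5035 − 12·97 = 3871.

P = 97, Y = 3871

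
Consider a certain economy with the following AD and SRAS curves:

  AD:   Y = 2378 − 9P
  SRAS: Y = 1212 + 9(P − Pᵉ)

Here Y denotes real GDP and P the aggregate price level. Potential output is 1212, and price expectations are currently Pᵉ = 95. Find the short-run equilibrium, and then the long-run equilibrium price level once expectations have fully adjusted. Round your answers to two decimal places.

Short run: with Pᵉ = 95, SRAS is Y = 357 + 9P. Setting AD = SRAS gives 2021 = 18P, so P = 112.28 and Y = 2378 − 9P = 1367.50.
Output 1367.50 is above potential 1212, so over time expected prices rise and SRAS shifts left until Y returns to 1212.
Long run: Y = 1212 on the AD curve gives 1212 = 2378 − 9P, so P = 129.56.

Short run: P = 112.28, Y = 1367.50. Long run: P = 129.56.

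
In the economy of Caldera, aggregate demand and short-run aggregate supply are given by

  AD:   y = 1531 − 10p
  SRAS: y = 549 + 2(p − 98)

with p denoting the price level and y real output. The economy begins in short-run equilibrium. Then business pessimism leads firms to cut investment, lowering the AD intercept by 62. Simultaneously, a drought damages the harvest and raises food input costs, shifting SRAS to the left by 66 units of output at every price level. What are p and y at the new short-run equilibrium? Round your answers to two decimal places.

p = 98.50, y = 484.00

After both shocks: AD is y = 1469 − 10p and SRAS is y = 287 + 2p.
Setting them equal: 1182 = 12p, so p = 98.50.
Substituting into AD, y = 484.00.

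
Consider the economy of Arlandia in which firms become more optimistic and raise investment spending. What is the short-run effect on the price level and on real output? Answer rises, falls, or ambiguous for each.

Price level: rises; output: rises

This is a positive demand shock: AD shifts right.
Moving along the upward-sloping SRAS curve, P rises and Y rises.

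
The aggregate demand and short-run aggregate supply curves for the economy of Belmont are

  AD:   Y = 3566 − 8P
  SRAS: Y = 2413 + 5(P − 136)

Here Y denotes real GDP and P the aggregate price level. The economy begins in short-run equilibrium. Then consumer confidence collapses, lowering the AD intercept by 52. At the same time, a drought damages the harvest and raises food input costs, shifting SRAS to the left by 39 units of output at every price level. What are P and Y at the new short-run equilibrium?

After both shocks: AD is Y = 3514 − 8P and SRAS is Y = 1694 + 5P.
Setting them equal: 1820 = 13P, so P = 140.
Y = 3514 − 8·140 = 2394.

P = 140, Y = 2394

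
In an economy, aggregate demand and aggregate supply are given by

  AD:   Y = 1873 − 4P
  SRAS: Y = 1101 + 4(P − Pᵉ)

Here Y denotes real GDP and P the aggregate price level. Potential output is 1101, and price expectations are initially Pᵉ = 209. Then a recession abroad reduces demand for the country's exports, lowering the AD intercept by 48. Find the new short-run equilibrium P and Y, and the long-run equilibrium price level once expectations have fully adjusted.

AD shifts left: new AD is Y = 1825 − 4P. With Pᵉ = 209, SRAS is Y = 265 + 4P.
Short run: 1825 − 4P = 265 + 4P gives 1560 = 8P, so P = 195 and Y = 1825 − 4·195 = 1045.
Y = 1045 is below potential 1101; expectations adjust and SRAS shifts right until Y = 1101.
Long run: on the new AD curve, 1101 = 1825 − 4P gives P = 181.

Short run: P = 195, Y = 1045. Long run: P = 181.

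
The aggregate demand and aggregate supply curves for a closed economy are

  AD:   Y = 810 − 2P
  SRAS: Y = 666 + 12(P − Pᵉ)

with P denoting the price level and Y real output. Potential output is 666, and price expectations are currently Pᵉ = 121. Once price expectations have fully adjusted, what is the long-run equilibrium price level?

Short run: with Pᵉ = 121, SRAS is Y = 12P − 786. Setting AD = SRAS gives 1596 = 14P, so P = 114 and Y = 810 − 2·114 = 582.
Output 582 is below potential 666, so over time expected prices fall and SRAS shifts right until Y returns to 666.
Long run: Y = 666 on the AD curve gives 666 = 810 − 2P, so P = 72.

Long-run P = 72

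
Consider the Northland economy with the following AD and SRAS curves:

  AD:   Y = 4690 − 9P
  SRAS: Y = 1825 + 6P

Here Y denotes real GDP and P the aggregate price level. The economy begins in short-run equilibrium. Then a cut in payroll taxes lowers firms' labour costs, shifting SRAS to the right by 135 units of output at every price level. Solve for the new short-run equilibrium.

P = 182, Y = 3052

This is a positive supply shock: SRAS shifts right.
New SRAS: Y = 1960 + 6P.
Set AD = SRAS: 4690 − 9P = 1960 + 6P, so 2730 = 15P and P = 182.
Y = 4690 − 9·182 = 3052.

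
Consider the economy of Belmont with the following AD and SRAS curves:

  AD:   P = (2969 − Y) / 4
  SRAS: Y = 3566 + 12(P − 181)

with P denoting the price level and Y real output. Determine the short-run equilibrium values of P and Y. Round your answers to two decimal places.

P = 98.44, Y = 2575.25

Write SRAS as Y = 3566 + 12P − 2172 = 1394 + 12P.
Rearrange AD to Y = 2969 − 4P.
Set AD = SRAS: 2969 − 4P = 1394 + 12P, so 1575 = 16P and P = 98.44.
Substituting into AD, Y = 2969 − 4P = 2575.25.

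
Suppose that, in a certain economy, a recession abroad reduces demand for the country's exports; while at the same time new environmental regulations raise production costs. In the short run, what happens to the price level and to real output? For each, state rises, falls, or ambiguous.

Price level: ambiguous; output: falls

The first event is a negative demand shock: AD shifts left, which by itself pushes P down and Y down.
The second is an adverse supply shock: SRAS shifts left, which by itself pushes P up and Y down.
The two shocks push P in opposite directions, so the effect on P is ambiguous. Both shocks push Y down, so Y falls.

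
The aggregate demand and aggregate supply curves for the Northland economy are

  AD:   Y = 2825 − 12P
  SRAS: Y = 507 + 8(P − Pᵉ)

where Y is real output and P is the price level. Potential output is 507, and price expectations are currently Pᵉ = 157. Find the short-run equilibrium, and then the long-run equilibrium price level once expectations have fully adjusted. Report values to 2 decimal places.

Short run: with Pᵉ = 157, SRAS is Y = 8P − 749. Setting AD = SRAS gives 3574 = 20P, so P = 178.70 and Y = 2825 − 12P = 680.60.
Output 680.60 is above potential 507, so over time expected prices rise and SRAS shifts left until Y returns to 507.
Long run: Y = 507 on the AD curve gives 507 = 2825 − 12P, so P = 193.17.

Short run: P = 178.70, Y = 680.60. Long run: P = 193.17.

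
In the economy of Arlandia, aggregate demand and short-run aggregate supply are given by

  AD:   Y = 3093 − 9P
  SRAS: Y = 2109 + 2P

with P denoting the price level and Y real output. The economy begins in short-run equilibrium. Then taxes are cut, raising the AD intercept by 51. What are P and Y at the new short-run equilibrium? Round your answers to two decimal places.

This is a positive demand shock: AD shifts right.
New AD: Y = 3144 − 9P.
Set AD = SRAS: 3144 − 9P = 2109 + 2P, so 1035 = 11P and P = 94.09.
Substituting into AD, Y = 2297.18.

P = 94.09, Y = 2297.18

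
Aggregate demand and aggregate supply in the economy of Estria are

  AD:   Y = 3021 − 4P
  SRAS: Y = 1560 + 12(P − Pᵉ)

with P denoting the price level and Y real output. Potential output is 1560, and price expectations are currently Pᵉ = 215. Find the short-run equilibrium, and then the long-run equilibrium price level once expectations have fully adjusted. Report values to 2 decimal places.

Short run: P = 252.56, Y = 2010.75. Long run: P = 365.25.

Short run: with Pᵉ = 215, SRAS is Y = 12P − 1020. Setting AD = SRAS gives 4041 = 16P, so P = 252.56 and Y = 3021 − 4P = 2010.75.
Output 2010.75 is above potential 1560, so over time expected prices rise and SRAS shifts left until Y returns to 1560.
Long run: Y = 1560 on the AD curve gives 1560 = 3021 − 4P, so P = 365.25.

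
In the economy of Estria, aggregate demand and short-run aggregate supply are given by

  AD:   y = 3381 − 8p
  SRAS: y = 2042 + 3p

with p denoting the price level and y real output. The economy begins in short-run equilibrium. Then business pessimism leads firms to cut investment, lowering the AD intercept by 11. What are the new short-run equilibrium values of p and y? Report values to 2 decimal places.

p = 120.73, y = 2404.18

This is a negative demand shock: AD shifts left.
New AD: y = 3370 − 8p.
Set AD = SRAS: 3370 − 8p = 2042 + 3p, so 1328 = 11p and p = 120.73.
Substituting into AD, y = 2404.18.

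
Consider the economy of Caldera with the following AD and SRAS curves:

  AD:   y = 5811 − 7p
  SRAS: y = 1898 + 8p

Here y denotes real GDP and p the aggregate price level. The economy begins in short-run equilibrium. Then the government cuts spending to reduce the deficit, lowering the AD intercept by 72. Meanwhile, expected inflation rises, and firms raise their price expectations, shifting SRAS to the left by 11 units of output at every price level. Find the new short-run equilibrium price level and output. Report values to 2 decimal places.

After both shocks: AD is y = 5739 − 7p and SRAS is y = 1887 + 8p.
Setting them equal: 3852 = 15p, so p = 256.80.
Substituting into AD, y = 3941.40.

p = 256.80, y = 3941.40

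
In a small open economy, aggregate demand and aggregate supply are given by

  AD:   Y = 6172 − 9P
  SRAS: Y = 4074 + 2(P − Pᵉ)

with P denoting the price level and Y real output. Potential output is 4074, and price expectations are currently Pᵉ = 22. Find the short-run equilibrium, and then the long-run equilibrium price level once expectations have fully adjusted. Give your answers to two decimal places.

Short run: P = 194.73, Y = 4419.45. Long run: P = 233.11.

Short run: with Pᵉ = 22, SRAS is Y = 4030 + 2P. Setting AD = SRAS gives 2142 = 11P, so P = 194.73 and Y = 6172 − 9P = 4419.45.
Output 4419.45 is above potential 4074, so over time expected prices rise and SRAS shifts left until Y returns to 4074.
Long run: Y = 4074 on the AD curve gives 4074 = 6172 − 9P, so P = 233.11.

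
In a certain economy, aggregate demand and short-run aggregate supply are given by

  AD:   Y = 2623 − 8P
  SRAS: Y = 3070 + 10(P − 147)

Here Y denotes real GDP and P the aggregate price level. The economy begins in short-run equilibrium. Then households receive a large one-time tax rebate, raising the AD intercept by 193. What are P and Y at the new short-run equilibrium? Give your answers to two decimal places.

P = 67.56, Y = 2275.56

This is a positive demand shock: AD shifts right.
New AD: Y = 2816 − 8P.
SRAS can be written Y = 1600 + 10P.
Set AD = SRAS: 2816 − 8P = 1600 + 10P, so 1216 = 18P and P = 67.56.
Substituting into AD, Y = 2275.56.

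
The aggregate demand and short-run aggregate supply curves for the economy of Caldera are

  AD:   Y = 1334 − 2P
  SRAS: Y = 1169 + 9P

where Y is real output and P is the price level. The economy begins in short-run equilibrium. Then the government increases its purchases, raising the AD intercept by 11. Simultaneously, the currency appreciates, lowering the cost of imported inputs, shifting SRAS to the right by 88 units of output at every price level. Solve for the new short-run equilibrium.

After both shocks: AD is Y = 1345 − 2P and SRAS is Y = 1257 + 9P.
Setting them equal: 88 = 11P, so P = 8.
Y = 1345 − 2·8 = 1329.

P = 8, Y = 1329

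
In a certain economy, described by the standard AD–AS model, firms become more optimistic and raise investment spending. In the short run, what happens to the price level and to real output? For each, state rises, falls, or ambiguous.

This is a positive demand shock: AD shifts right.
Moving along the upward-sloping SRAS curve, P rises and Y rises.

Price level: rises; output: rises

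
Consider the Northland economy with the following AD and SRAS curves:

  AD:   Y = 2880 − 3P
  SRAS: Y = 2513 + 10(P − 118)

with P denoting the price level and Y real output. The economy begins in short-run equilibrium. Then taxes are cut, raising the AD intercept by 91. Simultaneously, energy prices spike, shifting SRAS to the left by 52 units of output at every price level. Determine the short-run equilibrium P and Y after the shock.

P = 130, Y = 2581

After both shocks: AD is Y = 2971 − 3P and SRAS is Y = 1281 + 10P.
Setting them equal: 1690 = 13P, so P = 130.
Y = 2971 − 3·130 = 2581.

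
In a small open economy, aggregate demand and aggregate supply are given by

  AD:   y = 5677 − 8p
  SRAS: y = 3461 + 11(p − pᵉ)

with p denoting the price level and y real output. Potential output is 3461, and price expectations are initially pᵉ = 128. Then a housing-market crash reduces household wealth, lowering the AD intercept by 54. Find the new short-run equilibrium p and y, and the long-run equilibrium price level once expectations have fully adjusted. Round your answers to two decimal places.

Short run: p = 187.89, y = 4119.84. Long run: p = 270.25.

AD shifts left: new AD is y = 5623 − 8p. With pᵉ = 128, SRAS is y = 2053 + 11p.
Short run: 5623 − 8p = 2053 + 11p gives 3570 = 19p, so p = 187.89 and y = 5623 − 8p = 4119.84.
y = 4119.84 is above potential 3461; expectations adjust and SRAS shifts left until y = 3461.
Long run: on the new AD curve, 3461 = 5623 − 8p gives p = 270.25.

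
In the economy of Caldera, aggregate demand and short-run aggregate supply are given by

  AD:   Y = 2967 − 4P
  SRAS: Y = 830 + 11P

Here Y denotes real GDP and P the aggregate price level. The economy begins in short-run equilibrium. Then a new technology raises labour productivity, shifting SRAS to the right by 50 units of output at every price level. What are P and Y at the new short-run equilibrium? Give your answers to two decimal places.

This is a positive supply shock: SRAS shifts right.
New SRAS: Y = 880 + 11P.
Set AD = SRAS: 2967 − 4P = 880 + 11P, so 2087 = 15P and P = 139.13.
Substituting into AD, Y = 2410.47.

P = 139.13, Y = 2410.47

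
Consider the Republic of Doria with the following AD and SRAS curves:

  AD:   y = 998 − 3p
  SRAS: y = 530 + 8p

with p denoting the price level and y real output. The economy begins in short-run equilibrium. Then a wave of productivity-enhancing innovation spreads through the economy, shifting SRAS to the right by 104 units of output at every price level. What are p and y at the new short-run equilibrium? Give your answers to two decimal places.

p = 33.09, y = 898.73

This is a positive supply shock: SRAS shifts right.
New SRAS: y = 634 + 8p.
Set AD = SRAS: 998 − 3p = 634 + 8p, so 364 = 11p and p = 33.09.
Substituting into AD, y = 898.73.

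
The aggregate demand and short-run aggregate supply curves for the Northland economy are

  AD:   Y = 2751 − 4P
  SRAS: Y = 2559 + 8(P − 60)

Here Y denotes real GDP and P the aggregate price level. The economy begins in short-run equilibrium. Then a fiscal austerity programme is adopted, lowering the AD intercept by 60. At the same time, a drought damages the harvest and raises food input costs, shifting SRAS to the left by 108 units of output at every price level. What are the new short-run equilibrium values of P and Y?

P = 60, Y = 2451

After both shocks: AD is Y = 2691 − 4P and SRAS is Y = 1971 + 8P.
Setting them equal: 720 = 12P, so P = 60.
Y = 2691 − 4·60 = 2451.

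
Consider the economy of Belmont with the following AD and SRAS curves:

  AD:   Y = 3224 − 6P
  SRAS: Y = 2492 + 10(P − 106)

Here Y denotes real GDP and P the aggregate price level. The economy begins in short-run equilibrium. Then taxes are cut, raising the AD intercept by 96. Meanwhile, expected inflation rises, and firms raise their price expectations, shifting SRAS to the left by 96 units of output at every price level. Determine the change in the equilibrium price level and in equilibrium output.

ΔP = +12, ΔY = +24

After both shocks: AD is Y = 3320 − 6P and SRAS is Y = 1336 + 10P.
Setting them equal: 1984 = 16P, so P = 124.
Y = 3320 − 6·124 = 2576.
Initially P = 112, Y = 2552, so ΔP = +12 and ΔY = +24.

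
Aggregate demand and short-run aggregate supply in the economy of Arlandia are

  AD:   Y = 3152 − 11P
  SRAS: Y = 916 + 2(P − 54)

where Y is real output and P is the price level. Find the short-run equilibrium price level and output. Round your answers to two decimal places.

P = 180.31, Y = 1168.62

Write SRAS as Y = 916 + 2P − 108 = 808 + 2P.
Set AD = SRAS: 3152 − 11P = 808 + 2P, so 2344 = 13P and P = 180.31.
Substituting into AD, Y = 3152 − 11P = 1168.62.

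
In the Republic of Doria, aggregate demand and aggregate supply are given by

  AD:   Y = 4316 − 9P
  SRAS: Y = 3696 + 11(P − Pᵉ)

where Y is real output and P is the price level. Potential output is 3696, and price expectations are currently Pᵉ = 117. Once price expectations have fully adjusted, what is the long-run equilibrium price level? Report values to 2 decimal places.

Short run: with Pᵉ = 117, SRAS is Y = 2409 + 11P. Setting AD = SRAS gives 1907 = 20P, so P = 95.35 and Y = 4316 − 9P = 3457.85.
Output 3457.85 is below potential 3696, so over time expected prices fall and SRAS shifts right until Y returns to 3696.
Long run: Y = 3696 on the AD curve gives 3696 = 4316 − 9P, so P = 68.89.

Long-run P = 68.89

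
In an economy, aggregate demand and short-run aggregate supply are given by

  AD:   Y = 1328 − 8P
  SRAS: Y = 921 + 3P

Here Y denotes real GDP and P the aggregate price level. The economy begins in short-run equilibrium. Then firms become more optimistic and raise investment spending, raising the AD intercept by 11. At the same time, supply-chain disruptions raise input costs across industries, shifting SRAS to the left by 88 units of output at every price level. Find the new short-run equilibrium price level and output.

After both shocks: AD is Y = 1339 − 8P and SRAS is Y = 833 + 3P.
Setting them equal: 506 = 11P, so P = 46.
Y = 1339 − 8·46 = 971.

P = 46, Y = 971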